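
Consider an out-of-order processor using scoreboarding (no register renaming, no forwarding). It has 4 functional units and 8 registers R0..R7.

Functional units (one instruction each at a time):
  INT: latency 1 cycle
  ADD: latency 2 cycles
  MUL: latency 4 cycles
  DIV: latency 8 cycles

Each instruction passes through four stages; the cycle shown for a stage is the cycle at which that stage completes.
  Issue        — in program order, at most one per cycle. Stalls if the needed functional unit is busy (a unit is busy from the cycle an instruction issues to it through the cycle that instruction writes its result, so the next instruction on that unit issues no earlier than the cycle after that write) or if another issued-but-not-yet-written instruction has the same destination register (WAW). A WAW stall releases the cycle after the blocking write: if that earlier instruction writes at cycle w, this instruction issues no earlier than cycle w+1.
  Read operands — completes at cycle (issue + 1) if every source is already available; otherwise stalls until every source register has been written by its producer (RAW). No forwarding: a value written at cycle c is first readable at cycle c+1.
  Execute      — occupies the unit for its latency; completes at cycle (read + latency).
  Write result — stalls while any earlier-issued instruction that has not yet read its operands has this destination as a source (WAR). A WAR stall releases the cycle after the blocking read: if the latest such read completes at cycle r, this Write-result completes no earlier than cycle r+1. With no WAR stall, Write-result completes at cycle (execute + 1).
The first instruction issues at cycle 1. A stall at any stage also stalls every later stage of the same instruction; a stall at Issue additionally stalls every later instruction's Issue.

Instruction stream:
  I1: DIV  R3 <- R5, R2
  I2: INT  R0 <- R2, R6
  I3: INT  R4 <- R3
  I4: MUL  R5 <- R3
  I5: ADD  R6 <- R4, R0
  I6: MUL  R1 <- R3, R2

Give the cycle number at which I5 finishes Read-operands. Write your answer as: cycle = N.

[I1] 1/2/10/11
[I2] 2/3/4/5
[I3] 6/12/13/14  (struct: INT busy until I2 writes@5; RAW R3: wait I1 write@11)
[I4] 7/12/16/17  (RAW R3: wait I1 write@11)
[I5] 8/15/17/18  (RAW R4: wait I3 write@14)
[I6] 18/19/23/24  (struct: MUL busy until I4 writes@17)

cycle = 15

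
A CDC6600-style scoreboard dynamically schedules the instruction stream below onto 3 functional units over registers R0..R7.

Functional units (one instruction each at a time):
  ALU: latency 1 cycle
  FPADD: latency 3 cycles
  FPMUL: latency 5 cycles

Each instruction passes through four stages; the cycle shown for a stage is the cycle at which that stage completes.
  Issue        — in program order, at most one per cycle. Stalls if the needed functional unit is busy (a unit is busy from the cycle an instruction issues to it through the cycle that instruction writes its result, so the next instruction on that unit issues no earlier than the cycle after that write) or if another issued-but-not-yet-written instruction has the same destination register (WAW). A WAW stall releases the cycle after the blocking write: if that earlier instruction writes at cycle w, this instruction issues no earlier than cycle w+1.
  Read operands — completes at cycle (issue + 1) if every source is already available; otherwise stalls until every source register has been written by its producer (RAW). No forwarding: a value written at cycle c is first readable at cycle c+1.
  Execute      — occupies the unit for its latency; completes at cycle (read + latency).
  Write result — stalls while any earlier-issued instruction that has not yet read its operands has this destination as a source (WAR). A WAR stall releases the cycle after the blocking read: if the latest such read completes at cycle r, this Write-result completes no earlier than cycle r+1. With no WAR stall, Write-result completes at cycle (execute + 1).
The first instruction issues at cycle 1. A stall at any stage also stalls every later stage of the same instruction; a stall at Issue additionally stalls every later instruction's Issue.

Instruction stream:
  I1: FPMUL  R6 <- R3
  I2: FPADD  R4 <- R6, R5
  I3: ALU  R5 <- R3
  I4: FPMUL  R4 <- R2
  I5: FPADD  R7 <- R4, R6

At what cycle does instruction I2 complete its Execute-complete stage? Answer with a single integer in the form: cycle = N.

I1: IS=1 RO=2 EX=7 WR=8
I2: IS=2 RO=9 EX=12 WR=13  [RAW R6: wait I1 write@8]
I3: IS=3 RO=4 EX=5 WR=10  [WAR R5: wait I2 read@9]
I4: IS=14 RO=15 EX=20 WR=21  [WAW R4: wait I2 write@13]
I5: IS=15 RO=22 EX=25 WR=26  [RAW R4: wait I4 write@21]

cycle = 12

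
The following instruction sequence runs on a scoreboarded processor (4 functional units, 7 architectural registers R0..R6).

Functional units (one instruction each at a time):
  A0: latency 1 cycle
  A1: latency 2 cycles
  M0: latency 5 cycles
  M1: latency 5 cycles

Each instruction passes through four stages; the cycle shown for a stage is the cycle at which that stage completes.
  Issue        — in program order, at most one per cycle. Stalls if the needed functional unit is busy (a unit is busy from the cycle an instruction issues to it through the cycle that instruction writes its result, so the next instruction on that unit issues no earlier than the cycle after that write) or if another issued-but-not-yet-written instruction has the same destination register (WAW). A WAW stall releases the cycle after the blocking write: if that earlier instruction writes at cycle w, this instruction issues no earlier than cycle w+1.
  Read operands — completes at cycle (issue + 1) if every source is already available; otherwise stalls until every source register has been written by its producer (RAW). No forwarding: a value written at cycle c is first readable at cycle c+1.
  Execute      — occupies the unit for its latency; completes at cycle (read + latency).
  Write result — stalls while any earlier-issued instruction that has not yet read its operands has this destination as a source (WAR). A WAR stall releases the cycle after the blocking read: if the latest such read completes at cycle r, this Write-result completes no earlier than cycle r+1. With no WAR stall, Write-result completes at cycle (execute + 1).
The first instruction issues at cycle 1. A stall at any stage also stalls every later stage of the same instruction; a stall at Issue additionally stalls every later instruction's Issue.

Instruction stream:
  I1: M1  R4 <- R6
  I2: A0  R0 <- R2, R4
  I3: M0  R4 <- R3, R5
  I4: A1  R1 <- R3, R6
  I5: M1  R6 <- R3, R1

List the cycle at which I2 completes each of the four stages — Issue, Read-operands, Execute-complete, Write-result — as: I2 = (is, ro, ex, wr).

c1: I1 issues→M1
c2: I1 reads, I2 issues→A0
c7: I1 exec-done
c8: I1 writes R4
c9: I2 reads, I3 issues→M0
c10: I2 exec-done, I3 reads, I4 issues→A1
c11: I2 writes R0, I4 reads, I5 issues→M1
c13: I4 exec-done
c14: I4 writes R1
c15: I3 exec-done, I5 reads
c16: I3 writes R4
c20: I5 exec-done
c21: I5 writes R6

I2 = (2, 9, 10, 11)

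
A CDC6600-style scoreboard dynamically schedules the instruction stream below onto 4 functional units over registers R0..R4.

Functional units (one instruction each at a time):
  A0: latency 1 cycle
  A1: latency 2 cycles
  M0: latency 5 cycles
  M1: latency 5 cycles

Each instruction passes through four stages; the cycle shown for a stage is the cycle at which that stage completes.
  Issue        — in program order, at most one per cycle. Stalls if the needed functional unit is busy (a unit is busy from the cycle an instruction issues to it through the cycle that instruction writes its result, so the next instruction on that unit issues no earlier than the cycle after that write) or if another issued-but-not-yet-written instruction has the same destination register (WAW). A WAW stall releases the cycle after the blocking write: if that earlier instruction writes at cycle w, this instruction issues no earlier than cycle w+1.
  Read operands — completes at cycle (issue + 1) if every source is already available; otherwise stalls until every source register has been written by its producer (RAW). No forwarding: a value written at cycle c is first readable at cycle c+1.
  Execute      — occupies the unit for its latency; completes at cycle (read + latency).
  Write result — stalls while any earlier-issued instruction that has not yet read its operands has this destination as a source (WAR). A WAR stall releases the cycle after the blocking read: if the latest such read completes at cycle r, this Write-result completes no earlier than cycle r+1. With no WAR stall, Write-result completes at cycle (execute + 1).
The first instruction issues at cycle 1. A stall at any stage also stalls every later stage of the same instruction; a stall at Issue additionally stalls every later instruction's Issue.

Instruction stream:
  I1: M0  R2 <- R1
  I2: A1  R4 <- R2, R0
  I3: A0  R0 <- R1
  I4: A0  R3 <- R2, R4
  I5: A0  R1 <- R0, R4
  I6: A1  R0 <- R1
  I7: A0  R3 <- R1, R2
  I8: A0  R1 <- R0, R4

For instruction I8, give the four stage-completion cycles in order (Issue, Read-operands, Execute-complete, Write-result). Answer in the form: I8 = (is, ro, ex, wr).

I8 = (24, 25, 26, 27)

I1  is:1  ro:2  ex:7  wr:8
I2  is:2  ro:9  ex:11  wr:12  — RAW R2: wait I1 write@8
I3  is:3  ro:4  ex:5  wr:10  — WAR R0: wait I2 read@9
I4  is:11  ro:13  ex:14  wr:15  — struct: A0 busy until I3 writes@10, RAW R4: wait I2 write@12
I5  is:16  ro:17  ex:18  wr:19  — struct: A0 busy until I4 writes@15
I6  is:17  ro:20  ex:22  wr:23  — RAW R1: wait I5 write@19
I7  is:20  ro:21  ex:22  wr:23  — struct: A0 busy until I5 writes@19
I8  is:24  ro:25  ex:26  wr:27  — struct: A0 busy until I7 writes@23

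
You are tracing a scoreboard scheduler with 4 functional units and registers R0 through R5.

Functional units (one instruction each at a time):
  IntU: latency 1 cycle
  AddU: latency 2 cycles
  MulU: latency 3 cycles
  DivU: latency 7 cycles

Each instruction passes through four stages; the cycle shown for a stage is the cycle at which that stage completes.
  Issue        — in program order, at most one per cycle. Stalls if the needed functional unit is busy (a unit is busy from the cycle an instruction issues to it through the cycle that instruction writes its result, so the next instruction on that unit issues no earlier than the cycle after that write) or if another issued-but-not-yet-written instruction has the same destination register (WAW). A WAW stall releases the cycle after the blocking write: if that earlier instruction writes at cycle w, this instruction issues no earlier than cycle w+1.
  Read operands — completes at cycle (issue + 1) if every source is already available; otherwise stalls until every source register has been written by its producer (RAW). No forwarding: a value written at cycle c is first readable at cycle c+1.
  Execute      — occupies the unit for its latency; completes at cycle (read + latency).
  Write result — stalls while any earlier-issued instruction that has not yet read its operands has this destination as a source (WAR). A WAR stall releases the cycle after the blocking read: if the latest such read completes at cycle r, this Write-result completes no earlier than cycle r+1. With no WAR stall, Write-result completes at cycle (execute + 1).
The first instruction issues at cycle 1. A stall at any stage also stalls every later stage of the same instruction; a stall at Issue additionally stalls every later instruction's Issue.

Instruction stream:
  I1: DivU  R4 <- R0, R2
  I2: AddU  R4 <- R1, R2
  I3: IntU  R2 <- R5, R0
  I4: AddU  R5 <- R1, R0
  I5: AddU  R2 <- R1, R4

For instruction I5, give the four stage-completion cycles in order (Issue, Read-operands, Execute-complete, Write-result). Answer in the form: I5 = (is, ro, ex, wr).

1) issue 1, read 2, done 9, write 10
2) issue 11, read 12, done 14, write 15  <WAW R4: wait I1 write@10>
3) issue 12, read 13, done 14, write 15
4) issue 16, read 17, done 19, write 20  <struct: AddU busy until I2 writes@15>
5) issue 21, read 22, done 24, write 25  <struct: AddU busy until I4 writes@20>

I5 = (21, 22, 24, 25)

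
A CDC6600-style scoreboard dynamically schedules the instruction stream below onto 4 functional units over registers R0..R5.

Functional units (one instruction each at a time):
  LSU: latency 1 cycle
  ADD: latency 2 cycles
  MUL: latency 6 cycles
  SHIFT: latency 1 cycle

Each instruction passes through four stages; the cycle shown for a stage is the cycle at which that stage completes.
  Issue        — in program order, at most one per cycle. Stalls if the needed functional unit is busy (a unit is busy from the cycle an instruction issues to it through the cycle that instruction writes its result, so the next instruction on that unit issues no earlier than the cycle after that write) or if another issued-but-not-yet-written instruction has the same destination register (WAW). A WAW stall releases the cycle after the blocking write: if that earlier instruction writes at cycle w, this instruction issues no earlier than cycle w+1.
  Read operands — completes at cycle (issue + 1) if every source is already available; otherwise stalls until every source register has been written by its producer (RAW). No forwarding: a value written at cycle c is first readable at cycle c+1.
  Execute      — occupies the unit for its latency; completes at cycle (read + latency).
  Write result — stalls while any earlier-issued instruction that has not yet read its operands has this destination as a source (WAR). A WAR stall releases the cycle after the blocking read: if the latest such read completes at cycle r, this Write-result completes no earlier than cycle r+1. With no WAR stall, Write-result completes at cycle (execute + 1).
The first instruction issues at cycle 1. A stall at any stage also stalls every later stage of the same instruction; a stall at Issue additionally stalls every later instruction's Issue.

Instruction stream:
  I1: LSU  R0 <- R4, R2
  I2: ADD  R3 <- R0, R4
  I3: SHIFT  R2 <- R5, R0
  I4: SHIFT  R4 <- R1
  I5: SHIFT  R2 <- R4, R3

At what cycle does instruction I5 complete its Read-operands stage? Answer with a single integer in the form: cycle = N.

cycle = 13

  I1 | 1 | 2 | 3 | 4
  I2 | 2 | 5 | 7 | 8   RAW R0: wait I1 write@4
  I3 | 3 | 5 | 6 | 7   RAW R0: wait I1 write@4
  I4 | 8 | 9 | 10 | 11   struct: SHIFT busy until I3 writes@7
  I5 | 12 | 13 | 14 | 15   struct: SHIFT busy until I4 writes@11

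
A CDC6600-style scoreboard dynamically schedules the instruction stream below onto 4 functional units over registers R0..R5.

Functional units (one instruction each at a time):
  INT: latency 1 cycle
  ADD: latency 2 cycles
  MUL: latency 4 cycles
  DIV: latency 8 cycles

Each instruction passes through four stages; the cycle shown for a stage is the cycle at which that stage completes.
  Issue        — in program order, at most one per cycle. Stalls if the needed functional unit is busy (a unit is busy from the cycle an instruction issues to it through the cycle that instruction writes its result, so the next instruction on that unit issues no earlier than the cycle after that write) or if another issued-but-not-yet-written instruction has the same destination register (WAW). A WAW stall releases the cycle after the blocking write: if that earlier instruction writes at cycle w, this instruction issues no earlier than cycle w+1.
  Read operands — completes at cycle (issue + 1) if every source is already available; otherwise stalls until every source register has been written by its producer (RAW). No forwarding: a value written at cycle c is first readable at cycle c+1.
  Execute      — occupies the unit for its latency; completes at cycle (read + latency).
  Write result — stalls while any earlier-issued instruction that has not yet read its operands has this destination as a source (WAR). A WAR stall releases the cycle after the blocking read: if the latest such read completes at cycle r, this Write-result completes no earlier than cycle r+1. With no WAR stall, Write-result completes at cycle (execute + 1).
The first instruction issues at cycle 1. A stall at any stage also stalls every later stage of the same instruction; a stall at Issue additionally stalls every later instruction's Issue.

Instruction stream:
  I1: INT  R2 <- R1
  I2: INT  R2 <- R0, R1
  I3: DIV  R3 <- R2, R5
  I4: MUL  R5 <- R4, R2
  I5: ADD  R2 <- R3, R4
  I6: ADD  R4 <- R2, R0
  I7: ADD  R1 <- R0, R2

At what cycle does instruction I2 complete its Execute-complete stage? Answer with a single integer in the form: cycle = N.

[1] I1 issues→INT
[2] I1 reads
[3] I1 exec-done
[4] I1 writes R2
[5] I2 issues→INT
[6] I2 reads; I3 issues→DIV
[7] I2 exec-done; I4 issues→MUL
[8] I2 writes R2
[9] I3 reads; I4 reads; I5 issues→ADD
[13] I4 exec-done
[14] I4 writes R5
[17] I3 exec-done
[18] I3 writes R3
[19] I5 reads
[21] I5 exec-done
[22] I5 writes R2
[23] I6 issues→ADD
[24] I6 reads
[26] I6 exec-done
[27] I6 writes R4
[28] I7 issues→ADD
[29] I7 reads
[31] I7 exec-done
[32] I7 writes R1

cycle = 7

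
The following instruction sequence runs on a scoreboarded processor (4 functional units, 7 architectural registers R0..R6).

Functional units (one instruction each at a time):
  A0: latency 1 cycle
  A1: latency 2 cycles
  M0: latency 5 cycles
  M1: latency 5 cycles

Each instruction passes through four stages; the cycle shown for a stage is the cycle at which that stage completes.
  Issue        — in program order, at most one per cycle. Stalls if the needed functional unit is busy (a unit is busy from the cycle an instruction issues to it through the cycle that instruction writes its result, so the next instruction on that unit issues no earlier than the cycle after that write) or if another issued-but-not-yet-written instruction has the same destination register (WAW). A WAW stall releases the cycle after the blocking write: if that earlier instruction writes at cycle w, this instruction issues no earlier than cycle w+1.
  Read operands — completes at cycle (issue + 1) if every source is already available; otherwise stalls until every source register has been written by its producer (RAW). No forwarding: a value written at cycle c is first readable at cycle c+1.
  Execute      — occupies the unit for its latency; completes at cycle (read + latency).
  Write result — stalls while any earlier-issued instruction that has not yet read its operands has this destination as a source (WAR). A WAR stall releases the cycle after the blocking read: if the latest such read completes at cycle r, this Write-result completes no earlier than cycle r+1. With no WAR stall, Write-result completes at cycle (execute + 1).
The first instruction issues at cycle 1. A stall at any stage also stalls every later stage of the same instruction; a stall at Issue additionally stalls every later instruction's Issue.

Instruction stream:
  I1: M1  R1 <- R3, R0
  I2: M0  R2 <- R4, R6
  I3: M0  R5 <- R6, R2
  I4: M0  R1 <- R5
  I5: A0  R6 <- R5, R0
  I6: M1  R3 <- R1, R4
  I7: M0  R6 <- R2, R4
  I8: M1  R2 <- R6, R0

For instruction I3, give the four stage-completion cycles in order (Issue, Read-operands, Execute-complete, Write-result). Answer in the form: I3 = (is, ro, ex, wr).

I3 = (10, 11, 16, 17)

t=1  I1 dispatched to M1
t=2  I1 operands ready | I2 dispatched to M0
t=3  I2 operands ready
t=7  I1 complete
t=8  R1←I1 | I2 complete
t=9  R2←I2
t=10  I3 dispatched to M0
t=11  I3 operands ready
t=16  I3 complete
t=17  R5←I3
t=18  I4 dispatched to M0
t=19  I4 operands ready | I5 dispatched to A0
t=20  I5 operands ready | I6 dispatched to M1
t=21  I5 complete
t=22  R6←I5
t=24  I4 complete
t=25  R1←I4
t=26  I6 operands ready | I7 dispatched to M0
t=27  I7 operands ready
t=31  I6 complete
t=32  R3←I6 | I7 complete
t=33  R6←I7 | I8 dispatched to M1
t=34  I8 operands ready
t=39  I8 complete
t=40  R2←I8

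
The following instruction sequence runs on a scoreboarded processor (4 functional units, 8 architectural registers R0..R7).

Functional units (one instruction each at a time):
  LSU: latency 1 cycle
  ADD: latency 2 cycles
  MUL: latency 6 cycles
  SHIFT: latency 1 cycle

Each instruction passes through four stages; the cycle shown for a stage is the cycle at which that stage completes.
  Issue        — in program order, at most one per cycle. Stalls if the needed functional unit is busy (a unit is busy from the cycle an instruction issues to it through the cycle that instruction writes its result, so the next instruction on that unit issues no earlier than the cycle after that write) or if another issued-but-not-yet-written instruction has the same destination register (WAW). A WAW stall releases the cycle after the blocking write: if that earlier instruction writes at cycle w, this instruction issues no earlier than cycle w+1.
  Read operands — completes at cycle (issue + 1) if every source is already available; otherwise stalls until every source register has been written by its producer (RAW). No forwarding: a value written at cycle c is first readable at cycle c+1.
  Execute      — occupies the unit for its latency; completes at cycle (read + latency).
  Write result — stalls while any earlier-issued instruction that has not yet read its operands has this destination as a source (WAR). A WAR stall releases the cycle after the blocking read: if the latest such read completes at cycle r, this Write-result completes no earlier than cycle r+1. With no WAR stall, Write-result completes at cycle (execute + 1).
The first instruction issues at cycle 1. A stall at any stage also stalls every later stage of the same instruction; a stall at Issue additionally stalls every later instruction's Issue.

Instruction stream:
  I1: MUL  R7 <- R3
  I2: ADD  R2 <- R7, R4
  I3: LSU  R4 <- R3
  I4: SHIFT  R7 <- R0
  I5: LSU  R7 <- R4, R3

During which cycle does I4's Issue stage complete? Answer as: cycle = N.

  I1 | 1 | 2 | 8 | 9
  I2 | 2 | 10 | 12 | 13   RAW R7: wait I1 write@9
  I3 | 3 | 4 | 5 | 11   WAR R4: wait I2 read@10
  I4 | 10 | 11 | 12 | 13   WAW R7: wait I1 write@9
  I5 | 14 | 15 | 16 | 17   WAW R7: wait I4 write@13

cycle = 10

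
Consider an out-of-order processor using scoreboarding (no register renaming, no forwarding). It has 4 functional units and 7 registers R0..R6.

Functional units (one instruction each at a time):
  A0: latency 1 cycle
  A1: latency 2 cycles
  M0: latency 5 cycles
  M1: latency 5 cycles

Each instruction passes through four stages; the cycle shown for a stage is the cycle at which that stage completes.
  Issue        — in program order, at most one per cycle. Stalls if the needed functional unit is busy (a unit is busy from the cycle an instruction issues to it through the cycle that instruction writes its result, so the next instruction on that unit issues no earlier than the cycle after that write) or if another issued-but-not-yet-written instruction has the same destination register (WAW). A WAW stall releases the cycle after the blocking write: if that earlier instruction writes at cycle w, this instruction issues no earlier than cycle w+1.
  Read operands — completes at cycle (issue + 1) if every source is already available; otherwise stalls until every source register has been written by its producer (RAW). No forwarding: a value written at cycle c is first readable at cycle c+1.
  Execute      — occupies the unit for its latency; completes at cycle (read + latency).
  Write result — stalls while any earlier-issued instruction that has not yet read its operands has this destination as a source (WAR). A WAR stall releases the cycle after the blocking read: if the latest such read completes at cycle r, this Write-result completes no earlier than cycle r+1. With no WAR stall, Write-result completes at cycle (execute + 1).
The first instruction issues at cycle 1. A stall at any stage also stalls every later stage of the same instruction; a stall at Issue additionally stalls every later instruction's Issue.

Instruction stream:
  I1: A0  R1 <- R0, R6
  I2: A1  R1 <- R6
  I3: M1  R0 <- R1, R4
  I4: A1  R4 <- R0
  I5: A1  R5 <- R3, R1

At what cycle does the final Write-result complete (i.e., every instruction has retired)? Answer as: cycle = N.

cycle = 25

1) issue 1, read 2, done 3, write 4
2) issue 5, read 6, done 8, write 9  <WAW R1: wait I1 write@4>
3) issue 6, read 10, done 15, write 16  <RAW R1: wait I2 write@9>
4) issue 10, read 17, done 19, write 20  <struct: A1 busy until I2 writes@9 / RAW R0: wait I3 write@16>
5) issue 21, read 22, done 24, write 25  <struct: A1 busy until I4 writes@20>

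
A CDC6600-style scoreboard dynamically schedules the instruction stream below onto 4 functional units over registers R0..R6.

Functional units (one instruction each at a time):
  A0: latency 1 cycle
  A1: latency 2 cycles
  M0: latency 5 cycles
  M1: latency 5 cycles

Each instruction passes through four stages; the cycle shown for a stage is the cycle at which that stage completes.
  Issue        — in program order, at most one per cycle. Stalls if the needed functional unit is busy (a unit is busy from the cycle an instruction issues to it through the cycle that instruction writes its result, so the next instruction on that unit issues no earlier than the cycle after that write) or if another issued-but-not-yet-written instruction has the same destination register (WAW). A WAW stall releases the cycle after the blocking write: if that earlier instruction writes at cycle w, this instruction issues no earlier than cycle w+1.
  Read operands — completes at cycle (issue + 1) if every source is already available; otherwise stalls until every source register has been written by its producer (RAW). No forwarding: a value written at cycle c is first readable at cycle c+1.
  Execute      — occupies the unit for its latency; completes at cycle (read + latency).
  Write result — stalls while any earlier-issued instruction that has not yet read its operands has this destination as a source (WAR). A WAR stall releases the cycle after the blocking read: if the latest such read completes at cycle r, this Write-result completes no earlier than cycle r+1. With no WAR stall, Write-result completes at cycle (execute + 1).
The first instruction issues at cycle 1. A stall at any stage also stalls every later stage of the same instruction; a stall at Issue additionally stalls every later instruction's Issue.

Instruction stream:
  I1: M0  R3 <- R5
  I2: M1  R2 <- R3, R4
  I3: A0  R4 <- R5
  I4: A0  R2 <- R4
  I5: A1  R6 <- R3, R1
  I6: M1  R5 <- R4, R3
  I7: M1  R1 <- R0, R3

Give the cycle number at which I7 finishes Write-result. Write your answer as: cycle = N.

cycle = 33

[I1] 1/2/7/8
[I2] 2/9/14/15  (RAW R3: wait I1 write@8)
[I3] 3/4/5/10  (WAR R4: wait I2 read@9)
[I4] 16/17/18/19  (WAW R2: wait I2 write@15)
[I5] 17/18/20/21
[I6] 18/19/24/25
[I7] 26/27/32/33  (struct: M1 busy until I6 writes@25)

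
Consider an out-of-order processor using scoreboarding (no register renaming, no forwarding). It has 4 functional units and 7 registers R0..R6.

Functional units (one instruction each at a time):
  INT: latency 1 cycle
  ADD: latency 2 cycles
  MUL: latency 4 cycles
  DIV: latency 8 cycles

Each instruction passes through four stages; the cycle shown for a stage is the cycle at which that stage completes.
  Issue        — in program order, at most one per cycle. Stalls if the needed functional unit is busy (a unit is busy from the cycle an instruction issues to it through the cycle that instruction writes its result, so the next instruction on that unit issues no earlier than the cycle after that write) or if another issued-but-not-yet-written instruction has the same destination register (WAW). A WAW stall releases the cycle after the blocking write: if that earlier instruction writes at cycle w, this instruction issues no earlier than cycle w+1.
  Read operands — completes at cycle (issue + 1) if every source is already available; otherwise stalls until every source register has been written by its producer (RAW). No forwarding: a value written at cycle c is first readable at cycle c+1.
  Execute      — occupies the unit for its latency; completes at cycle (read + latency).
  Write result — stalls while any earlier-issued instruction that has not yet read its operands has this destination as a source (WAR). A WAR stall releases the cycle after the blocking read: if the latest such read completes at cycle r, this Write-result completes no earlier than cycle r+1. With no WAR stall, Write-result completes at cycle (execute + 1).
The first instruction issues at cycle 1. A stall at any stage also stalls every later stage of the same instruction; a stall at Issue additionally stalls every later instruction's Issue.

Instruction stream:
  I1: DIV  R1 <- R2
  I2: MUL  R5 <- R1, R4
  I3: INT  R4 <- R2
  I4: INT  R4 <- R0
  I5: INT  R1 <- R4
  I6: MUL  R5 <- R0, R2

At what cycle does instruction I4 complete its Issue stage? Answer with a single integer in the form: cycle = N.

[I1] 1/2/10/11
[I2] 2/12/16/17  (RAW R1: wait I1 write@11)
[I3] 3/4/5/13  (WAR R4: wait I2 read@12)
[I4] 14/15/16/17  (struct: INT busy until I3 writes@13)
[I5] 18/19/20/21  (struct: INT busy until I4 writes@17)
[I6] 19/20/24/25

cycle = 14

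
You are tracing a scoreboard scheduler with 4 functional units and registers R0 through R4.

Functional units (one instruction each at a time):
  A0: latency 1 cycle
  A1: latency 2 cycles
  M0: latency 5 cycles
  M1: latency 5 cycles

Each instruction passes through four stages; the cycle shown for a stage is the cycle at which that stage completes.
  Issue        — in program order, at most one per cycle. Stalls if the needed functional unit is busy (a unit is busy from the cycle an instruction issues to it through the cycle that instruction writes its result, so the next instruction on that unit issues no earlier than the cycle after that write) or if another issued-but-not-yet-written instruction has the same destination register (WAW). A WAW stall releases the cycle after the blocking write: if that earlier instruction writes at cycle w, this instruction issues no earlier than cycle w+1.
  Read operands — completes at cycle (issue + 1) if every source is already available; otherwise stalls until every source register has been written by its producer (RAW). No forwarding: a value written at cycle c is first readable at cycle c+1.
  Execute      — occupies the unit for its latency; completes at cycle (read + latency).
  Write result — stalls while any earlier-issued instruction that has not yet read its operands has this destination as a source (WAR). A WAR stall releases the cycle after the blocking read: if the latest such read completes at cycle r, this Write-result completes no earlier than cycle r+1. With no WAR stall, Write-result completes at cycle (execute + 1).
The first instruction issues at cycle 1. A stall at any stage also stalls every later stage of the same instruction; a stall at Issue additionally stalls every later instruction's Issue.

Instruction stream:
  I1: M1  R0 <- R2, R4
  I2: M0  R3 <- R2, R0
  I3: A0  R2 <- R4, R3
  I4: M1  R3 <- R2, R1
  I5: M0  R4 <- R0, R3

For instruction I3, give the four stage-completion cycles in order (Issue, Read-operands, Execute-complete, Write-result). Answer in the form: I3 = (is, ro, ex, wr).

I3 = (3, 16, 17, 18)

I1  is:1  ro:2  ex:7  wr:8
I2  is:2  ro:9  ex:14  wr:15  — RAW R0: wait I1 write@8
I3  is:3  ro:16  ex:17  wr:18  — RAW R3: wait I2 write@15
I4  is:16  ro:19  ex:24  wr:25  — WAW R3: wait I2 write@15, RAW R2: wait I3 write@18
I5  is:17  ro:26  ex:31  wr:32  — RAW R3: wait I4 write@25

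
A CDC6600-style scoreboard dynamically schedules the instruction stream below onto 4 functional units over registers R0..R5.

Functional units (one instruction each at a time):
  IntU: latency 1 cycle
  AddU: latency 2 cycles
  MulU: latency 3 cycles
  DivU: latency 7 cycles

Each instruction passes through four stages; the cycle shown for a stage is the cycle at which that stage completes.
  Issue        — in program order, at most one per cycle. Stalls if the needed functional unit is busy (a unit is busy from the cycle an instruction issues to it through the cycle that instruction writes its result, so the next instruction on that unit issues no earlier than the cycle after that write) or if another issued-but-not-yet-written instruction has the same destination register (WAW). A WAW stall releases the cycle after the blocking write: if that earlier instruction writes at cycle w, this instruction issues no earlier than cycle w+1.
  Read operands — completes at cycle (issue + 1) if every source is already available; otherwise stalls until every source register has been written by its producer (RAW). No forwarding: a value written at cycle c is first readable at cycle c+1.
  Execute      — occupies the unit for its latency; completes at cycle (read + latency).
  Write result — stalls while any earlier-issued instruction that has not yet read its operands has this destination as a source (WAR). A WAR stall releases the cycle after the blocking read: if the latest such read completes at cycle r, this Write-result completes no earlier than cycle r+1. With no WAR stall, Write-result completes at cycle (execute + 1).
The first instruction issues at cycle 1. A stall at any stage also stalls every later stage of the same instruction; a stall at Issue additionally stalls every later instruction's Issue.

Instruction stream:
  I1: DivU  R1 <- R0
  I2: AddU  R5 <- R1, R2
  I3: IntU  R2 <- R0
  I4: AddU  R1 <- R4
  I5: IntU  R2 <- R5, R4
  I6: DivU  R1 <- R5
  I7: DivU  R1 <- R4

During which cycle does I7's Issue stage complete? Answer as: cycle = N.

cycle = 30

c1: I1 issues→DivU
c2: I1 reads, I2 issues→AddU
c3: I3 issues→IntU
c4: I3 reads
c5: I3 exec-done
c9: I1 exec-done
c10: I1 writes R1
c11: I2 reads
c12: I3 writes R2
c13: I2 exec-done
c14: I2 writes R5
c15: I4 issues→AddU
c16: I4 reads, I5 issues→IntU
c17: I5 reads
c18: I4 exec-done, I5 exec-done
c19: I4 writes R1, I5 writes R2
c20: I6 issues→DivU
c21: I6 reads
c28: I6 exec-done
c29: I6 writes R1
c30: I7 issues→DivU
c31: I7 reads
c38: I7 exec-done
c39: I7 writes R1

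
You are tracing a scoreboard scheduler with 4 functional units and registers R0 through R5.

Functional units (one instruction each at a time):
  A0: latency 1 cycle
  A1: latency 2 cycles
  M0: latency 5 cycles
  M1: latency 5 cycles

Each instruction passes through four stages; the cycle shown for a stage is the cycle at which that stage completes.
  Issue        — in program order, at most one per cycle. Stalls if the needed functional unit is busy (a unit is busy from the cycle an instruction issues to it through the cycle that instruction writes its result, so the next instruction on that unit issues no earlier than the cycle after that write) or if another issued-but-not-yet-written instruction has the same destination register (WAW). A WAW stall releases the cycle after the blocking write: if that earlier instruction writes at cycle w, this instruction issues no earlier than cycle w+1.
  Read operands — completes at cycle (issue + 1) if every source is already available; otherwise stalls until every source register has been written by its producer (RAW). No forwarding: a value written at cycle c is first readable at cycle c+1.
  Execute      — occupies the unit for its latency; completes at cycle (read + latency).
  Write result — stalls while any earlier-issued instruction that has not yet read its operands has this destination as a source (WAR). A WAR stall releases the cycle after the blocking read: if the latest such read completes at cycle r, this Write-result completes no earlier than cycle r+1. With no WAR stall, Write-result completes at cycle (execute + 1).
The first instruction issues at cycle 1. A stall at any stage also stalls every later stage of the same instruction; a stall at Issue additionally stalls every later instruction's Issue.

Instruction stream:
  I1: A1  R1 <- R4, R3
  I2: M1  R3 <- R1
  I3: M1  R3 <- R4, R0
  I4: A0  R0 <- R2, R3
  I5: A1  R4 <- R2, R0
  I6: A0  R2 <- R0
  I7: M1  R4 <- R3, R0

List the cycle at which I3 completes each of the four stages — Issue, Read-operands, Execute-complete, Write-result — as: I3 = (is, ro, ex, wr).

I3 = (13, 14, 19, 20)

cycle 1: I1→A1
cycle 2: I1 RO · I2→M1
cycle 4: I1 EX
cycle 5: I1 WR R1
cycle 6: I2 RO
cycle 11: I2 EX
cycle 12: I2 WR R3
cycle 13: I3→M1
cycle 14: I3 RO · I4→A0
cycle 15: I5→A1
cycle 19: I3 EX
cycle 20: I3 WR R3
cycle 21: I4 RO
cycle 22: I4 EX
cycle 23: I4 WR R0
cycle 24: I5 RO · I6→A0
cycle 25: I6 RO
cycle 26: I5 EX · I6 EX
cycle 27: I5 WR R4 · I6 WR R2
cycle 28: I7→M1
cycle 29: I7 RO
cycle 34: I7 EX
cycle 35: I7 WR R4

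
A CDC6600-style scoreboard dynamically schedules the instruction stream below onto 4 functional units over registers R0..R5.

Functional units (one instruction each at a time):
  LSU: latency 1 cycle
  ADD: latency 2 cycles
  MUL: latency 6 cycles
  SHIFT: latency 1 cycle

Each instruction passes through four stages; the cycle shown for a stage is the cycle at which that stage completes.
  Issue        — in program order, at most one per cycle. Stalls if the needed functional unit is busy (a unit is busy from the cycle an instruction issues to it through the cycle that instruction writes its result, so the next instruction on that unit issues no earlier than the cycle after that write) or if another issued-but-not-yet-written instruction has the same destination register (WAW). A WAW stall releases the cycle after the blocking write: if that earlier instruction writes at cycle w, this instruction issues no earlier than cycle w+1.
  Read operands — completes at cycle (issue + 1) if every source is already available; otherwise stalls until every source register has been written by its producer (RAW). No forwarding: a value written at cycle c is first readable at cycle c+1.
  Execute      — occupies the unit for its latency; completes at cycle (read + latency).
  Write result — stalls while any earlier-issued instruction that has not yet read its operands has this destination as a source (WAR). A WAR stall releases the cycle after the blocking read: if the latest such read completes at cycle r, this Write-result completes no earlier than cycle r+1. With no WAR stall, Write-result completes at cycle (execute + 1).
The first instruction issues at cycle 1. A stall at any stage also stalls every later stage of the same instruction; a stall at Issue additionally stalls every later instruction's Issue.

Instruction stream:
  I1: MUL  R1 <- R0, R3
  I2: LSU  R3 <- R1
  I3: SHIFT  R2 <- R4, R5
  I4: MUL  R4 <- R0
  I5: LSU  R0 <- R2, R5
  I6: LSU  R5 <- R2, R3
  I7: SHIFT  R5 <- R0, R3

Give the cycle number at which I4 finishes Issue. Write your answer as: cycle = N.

cycle = 10

[I1] 1/2/8/9
[I2] 2/10/11/12  (RAW R1: wait I1 write@9)
[I3] 3/4/5/6
[I4] 10/11/17/18  (struct: MUL busy until I1 writes@9)
[I5] 13/14/15/16  (struct: LSU busy until I2 writes@12)
[I6] 17/18/19/20  (struct: LSU busy until I5 writes@16)
[I7] 21/22/23/24  (WAW R5: wait I6 write@20)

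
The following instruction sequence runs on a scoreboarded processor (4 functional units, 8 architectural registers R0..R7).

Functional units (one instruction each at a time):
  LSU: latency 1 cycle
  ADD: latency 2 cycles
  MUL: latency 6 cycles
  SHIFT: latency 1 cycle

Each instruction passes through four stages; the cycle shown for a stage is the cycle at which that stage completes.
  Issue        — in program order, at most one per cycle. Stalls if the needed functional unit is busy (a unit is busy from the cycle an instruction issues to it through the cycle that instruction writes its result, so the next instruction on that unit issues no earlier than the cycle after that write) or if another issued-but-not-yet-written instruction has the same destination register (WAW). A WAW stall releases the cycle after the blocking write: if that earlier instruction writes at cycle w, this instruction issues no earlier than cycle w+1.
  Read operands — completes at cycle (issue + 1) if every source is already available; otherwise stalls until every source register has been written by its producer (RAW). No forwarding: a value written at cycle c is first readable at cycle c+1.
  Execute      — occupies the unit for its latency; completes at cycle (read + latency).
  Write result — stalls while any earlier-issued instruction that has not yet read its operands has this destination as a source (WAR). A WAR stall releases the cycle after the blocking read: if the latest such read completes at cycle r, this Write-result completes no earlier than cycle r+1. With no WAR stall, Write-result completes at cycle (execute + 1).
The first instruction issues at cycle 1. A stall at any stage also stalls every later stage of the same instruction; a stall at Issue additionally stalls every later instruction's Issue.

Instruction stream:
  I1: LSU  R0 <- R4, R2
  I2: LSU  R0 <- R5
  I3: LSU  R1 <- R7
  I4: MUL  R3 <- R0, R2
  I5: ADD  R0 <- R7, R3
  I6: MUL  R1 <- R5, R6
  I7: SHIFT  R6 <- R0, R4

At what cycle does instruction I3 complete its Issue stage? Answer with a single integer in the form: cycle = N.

cycle = 9

[1] I1 issues→LSU
[2] I1 reads
[3] I1 exec-done
[4] I1 writes R0
[5] I2 issues→LSU
[6] I2 reads
[7] I2 exec-done
[8] I2 writes R0
[9] I3 issues→LSU
[10] I3 reads · I4 issues→MUL
[11] I3 exec-done · I4 reads · I5 issues→ADD
[12] I3 writes R1
[17] I4 exec-done
[18] I4 writes R3
[19] I5 reads · I6 issues→MUL
[20] I6 reads · I7 issues→SHIFT
[21] I5 exec-done
[22] I5 writes R0
[23] I7 reads
[24] I7 exec-done
[25] I7 writes R6
[26] I6 exec-done
[27] I6 writes R1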